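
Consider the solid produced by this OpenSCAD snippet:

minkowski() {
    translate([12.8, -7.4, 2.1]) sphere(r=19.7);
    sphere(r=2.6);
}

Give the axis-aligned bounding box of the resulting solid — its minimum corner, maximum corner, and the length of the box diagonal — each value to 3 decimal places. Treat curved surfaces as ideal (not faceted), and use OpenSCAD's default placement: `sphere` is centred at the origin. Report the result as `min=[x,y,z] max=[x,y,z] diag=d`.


A = translate([12.8, -7.4, 2.1]) sphere(r=19.7) → bbox [-6.9,-27.1,-17.6] .. [32.5,12.3,21.8]
B = sphere(r=2.6) → bbox [-2.6,-2.6,-2.6] .. [2.6,2.6,2.6]
lo = A.lo+B.lo = [-6.9-2.6, -27.1-2.6, -17.6-2.6] = [-9.500,-29.700,-20.200]
hi = A.hi+B.hi = [32.5+2.6, 12.3+2.6, 21.8+2.6] = [35.100,14.900,24.400]
diag = √(44.6²+44.6²+44.6²) = √5967.48 = 77.249

min=[-9.500,-29.700,-20.200] max=[35.100,14.900,24.400] diag=77.249


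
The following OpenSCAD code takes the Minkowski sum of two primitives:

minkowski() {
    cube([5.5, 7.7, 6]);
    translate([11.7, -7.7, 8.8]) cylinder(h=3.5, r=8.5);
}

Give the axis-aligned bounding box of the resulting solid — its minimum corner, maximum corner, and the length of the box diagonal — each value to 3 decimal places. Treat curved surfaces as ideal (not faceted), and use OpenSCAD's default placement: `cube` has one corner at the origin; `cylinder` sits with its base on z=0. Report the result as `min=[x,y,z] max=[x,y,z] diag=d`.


min=[3.200,-16.200,8.800] max=[25.700,8.500,18.300] diag=34.736

A = translate([11.7, -7.7, 8.8]) cylinder(h=3.5, r=8.5) → bbox [3.2,-16.2,8.8] .. [20.2,0.8,12.3]
B = cube([5.5, 7.7, 6]) → bbox [0,0,0] .. [5.5,7.7,6]
lo = A.lo+B.lo = [3.2+0, -16.2+0, 8.8+0] = [3.200,-16.200,8.800]
hi = A.hi+B.hi = [20.2+5.5, 0.8+7.7, 12.3+6] = [25.700,8.500,18.300]
diag = √(22.5²+24.7²+9.5²) = √1206.59 = 34.736


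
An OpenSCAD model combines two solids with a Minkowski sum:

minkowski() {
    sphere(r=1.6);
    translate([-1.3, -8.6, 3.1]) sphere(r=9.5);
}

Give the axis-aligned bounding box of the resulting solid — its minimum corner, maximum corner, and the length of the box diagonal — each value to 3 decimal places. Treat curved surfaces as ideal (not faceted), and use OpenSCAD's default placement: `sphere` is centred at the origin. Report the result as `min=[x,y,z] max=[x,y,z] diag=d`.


min=[-12.400,-19.700,-8.000] max=[9.800,2.500,14.200] diag=38.452

A = translate([-1.3, -8.6, 3.1]) sphere(r=9.5) → bbox [-10.8,-18.1,-6.4] .. [8.2,0.9,12.6]
B = sphere(r=1.6) → bbox [-1.6,-1.6,-1.6] .. [1.6,1.6,1.6]
lo = A.lo+B.lo = [-10.8-1.6, -18.1-1.6, -6.4-1.6] = [-12.400,-19.700,-8.000]
hi = A.hi+B.hi = [8.2+1.6, 0.9+1.6, 12.6+1.6] = [9.800,2.500,14.200]
diag = √(22.2²+22.2²+22.2²) = √1478.52 = 38.452


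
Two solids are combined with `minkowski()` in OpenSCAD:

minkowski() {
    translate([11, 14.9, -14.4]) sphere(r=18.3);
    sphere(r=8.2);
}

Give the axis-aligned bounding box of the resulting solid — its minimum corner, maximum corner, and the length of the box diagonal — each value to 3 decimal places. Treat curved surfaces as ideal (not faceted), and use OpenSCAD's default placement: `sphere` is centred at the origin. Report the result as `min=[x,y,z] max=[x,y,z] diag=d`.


A = translate([11, 14.9, -14.4]) sphere(r=18.3) → bbox [-7.3,-3.4,-32.7] .. [29.3,33.2,3.9]
B = sphere(r=8.2) → bbox [-8.2,-8.2,-8.2] .. [8.2,8.2,8.2]
lo = A.lo+B.lo = [-7.3-8.2, -3.4-8.2, -32.7-8.2] = [-15.500,-11.600,-40.900]
hi = A.hi+B.hi = [29.3+8.2, 33.2+8.2, 3.9+8.2] = [37.500,41.400,12.100]
diag = √(53²+53²+53²) = √8427 = 91.799

min=[-15.500,-11.600,-40.900] max=[37.500,41.400,12.100] diag=91.799


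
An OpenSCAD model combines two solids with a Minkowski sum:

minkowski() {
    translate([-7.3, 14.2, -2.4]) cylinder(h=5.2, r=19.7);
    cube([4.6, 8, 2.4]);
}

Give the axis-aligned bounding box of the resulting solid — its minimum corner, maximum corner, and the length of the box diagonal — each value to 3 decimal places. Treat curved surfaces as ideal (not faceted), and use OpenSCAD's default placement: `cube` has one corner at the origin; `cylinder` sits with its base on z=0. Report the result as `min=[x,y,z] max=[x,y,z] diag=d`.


A = translate([-7.3, 14.2, -2.4]) cylinder(h=5.2, r=19.7) → bbox [-27,-5.5,-2.4] .. [12.4,33.9,2.8]
B = cube([4.6, 8, 2.4]) → bbox [0,0,0] .. [4.6,8,2.4]
lo = A.lo+B.lo = [-27+0, -5.5+0, -2.4+0] = [-27.000,-5.500,-2.400]
hi = A.hi+B.hi = [12.4+4.6, 33.9+8, 2.8+2.4] = [17.000,41.900,5.200]
diag = √(44²+47.4²+7.6²) = √4240.52 = 65.119

min=[-27.000,-5.500,-2.400] max=[17.000,41.900,5.200] diag=65.119


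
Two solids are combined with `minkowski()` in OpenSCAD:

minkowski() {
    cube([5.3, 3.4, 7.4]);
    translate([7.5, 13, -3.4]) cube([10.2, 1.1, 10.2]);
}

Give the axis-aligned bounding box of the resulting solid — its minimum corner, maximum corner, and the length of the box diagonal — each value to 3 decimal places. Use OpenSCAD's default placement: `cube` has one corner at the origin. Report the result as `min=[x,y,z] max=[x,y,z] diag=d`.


min=[7.500,13.000,-3.400] max=[23.000,17.500,14.200] diag=23.880

A = translate([7.5, 13, -3.4]) cube([10.2, 1.1, 10.2]) → bbox [7.5,13,-3.4] .. [17.7,14.1,6.8]
B = cube([5.3, 3.4, 7.4]) → bbox [0,0,0] .. [5.3,3.4,7.4]
lo = A.lo+B.lo = [7.5+0, 13+0, -3.4+0] = [7.500,13.000,-3.400]
hi = A.hi+B.hi = [17.7+5.3, 14.1+3.4, 6.8+7.4] = [23.000,17.500,14.200]
diag = √(15.5²+4.5²+17.6²) = √570.26 = 23.880


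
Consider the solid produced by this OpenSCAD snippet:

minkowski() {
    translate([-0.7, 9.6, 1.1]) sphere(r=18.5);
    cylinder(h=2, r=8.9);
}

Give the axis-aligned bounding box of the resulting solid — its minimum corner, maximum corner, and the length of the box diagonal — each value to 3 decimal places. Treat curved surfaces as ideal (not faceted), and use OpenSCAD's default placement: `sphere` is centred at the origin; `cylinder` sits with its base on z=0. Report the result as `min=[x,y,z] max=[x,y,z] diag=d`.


A = translate([-0.7, 9.6, 1.1]) sphere(r=18.5) → bbox [-19.2,-8.9,-17.4] .. [17.8,28.1,19.6]
B = cylinder(h=2, r=8.9) → bbox [-8.9,-8.9,0] .. [8.9,8.9,2]
lo = A.lo+B.lo = [-19.2-8.9, -8.9-8.9, -17.4+0] = [-28.100,-17.800,-17.400]
hi = A.hi+B.hi = [17.8+8.9, 28.1+8.9, 19.6+2] = [26.700,37.000,21.600]
diag = √(54.8²+54.8²+39²) = √7527.08 = 86.759

min=[-28.100,-17.800,-17.400] max=[26.700,37.000,21.600] diag=86.759


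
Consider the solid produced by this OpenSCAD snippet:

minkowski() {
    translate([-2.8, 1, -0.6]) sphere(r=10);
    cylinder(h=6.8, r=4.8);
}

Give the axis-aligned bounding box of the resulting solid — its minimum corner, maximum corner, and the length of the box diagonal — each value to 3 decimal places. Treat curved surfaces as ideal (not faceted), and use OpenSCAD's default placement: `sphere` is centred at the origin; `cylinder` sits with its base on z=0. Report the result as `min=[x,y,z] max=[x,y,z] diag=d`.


min=[-17.600,-13.800,-10.600] max=[12.000,15.800,16.200] diag=49.705

A = translate([-2.8, 1, -0.6]) sphere(r=10) → bbox [-12.8,-9,-10.6] .. [7.2,11,9.4]
B = cylinder(h=6.8, r=4.8) → bbox [-4.8,-4.8,0] .. [4.8,4.8,6.8]
lo = A.lo+B.lo = [-12.8-4.8, -9-4.8, -10.6+0] = [-17.600,-13.800,-10.600]
hi = A.hi+B.hi = [7.2+4.8, 11+4.8, 9.4+6.8] = [12.000,15.800,16.200]
diag = √(29.6²+29.6²+26.8²) = √2470.56 = 49.705


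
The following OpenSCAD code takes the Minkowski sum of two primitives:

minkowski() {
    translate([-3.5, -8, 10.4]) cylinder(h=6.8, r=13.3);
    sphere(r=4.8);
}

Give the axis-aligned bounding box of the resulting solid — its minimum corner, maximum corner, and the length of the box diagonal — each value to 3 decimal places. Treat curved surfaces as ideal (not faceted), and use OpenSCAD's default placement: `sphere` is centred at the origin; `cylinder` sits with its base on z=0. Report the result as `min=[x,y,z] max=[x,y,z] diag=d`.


A = translate([-3.5, -8, 10.4]) cylinder(h=6.8, r=13.3) → bbox [-16.8,-21.3,10.4] .. [9.8,5.3,17.2]
B = sphere(r=4.8) → bbox [-4.8,-4.8,-4.8] .. [4.8,4.8,4.8]
lo = A.lo+B.lo = [-16.8-4.8, -21.3-4.8, 10.4-4.8] = [-21.600,-26.100,5.600]
hi = A.hi+B.hi = [9.8+4.8, 5.3+4.8, 17.2+4.8] = [14.600,10.100,22.000]
diag = √(36.2²+36.2²+16.4²) = √2889.84 = 53.757

min=[-21.600,-26.100,5.600] max=[14.600,10.100,22.000] diag=53.757


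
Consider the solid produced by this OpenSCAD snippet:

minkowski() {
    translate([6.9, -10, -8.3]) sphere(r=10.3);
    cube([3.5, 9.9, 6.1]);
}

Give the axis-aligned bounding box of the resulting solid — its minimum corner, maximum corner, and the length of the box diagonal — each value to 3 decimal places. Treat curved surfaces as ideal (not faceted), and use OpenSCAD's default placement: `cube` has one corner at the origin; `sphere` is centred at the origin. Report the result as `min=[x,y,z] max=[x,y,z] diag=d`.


min=[-3.400,-20.300,-18.600] max=[20.700,10.200,8.100] diag=47.159

A = translate([6.9, -10, -8.3]) sphere(r=10.3) → bbox [-3.4,-20.3,-18.6] .. [17.2,0.3,2]
B = cube([3.5, 9.9, 6.1]) → bbox [0,0,0] .. [3.5,9.9,6.1]
lo = A.lo+B.lo = [-3.4+0, -20.3+0, -18.6+0] = [-3.400,-20.300,-18.600]
hi = A.hi+B.hi = [17.2+3.5, 0.3+9.9, 2+6.1] = [20.700,10.200,8.100]
diag = √(24.1²+30.5²+26.7²) = √2223.95 = 47.159


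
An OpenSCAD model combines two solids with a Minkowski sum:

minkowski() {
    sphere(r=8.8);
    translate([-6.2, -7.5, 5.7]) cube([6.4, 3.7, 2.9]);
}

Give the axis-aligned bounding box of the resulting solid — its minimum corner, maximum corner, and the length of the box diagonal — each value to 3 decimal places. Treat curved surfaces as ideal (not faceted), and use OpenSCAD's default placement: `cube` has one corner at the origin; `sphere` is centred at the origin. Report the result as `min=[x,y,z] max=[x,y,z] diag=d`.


A = translate([-6.2, -7.5, 5.7]) cube([6.4, 3.7, 2.9]) → bbox [-6.2,-7.5,5.7] .. [0.2,-3.8,8.6]
B = sphere(r=8.8) → bbox [-8.8,-8.8,-8.8] .. [8.8,8.8,8.8]
lo = A.lo+B.lo = [-6.2-8.8, -7.5-8.8, 5.7-8.8] = [-15.000,-16.300,-3.100]
hi = A.hi+B.hi = [0.2+8.8, -3.8+8.8, 8.6+8.8] = [9.000,5.000,17.400]
diag = √(24²+21.3²+20.5²) = √1449.94 = 38.078

min=[-15.000,-16.300,-3.100] max=[9.000,5.000,17.400] diag=38.078


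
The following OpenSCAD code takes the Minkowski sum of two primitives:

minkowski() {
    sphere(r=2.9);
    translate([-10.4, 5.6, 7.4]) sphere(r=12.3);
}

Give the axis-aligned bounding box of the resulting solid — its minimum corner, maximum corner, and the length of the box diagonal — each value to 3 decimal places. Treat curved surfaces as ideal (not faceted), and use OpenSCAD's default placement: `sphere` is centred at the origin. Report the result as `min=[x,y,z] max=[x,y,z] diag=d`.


A = translate([-10.4, 5.6, 7.4]) sphere(r=12.3) → bbox [-22.7,-6.7,-4.9] .. [1.9,17.9,19.7]
B = sphere(r=2.9) → bbox [-2.9,-2.9,-2.9] .. [2.9,2.9,2.9]
lo = A.lo+B.lo = [-22.7-2.9, -6.7-2.9, -4.9-2.9] = [-25.600,-9.600,-7.800]
hi = A.hi+B.hi = [1.9+2.9, 17.9+2.9, 19.7+2.9] = [4.800,20.800,22.600]
diag = √(30.4²+30.4²+30.4²) = √2772.48 = 52.654

min=[-25.600,-9.600,-7.800] max=[4.800,20.800,22.600] diag=52.654


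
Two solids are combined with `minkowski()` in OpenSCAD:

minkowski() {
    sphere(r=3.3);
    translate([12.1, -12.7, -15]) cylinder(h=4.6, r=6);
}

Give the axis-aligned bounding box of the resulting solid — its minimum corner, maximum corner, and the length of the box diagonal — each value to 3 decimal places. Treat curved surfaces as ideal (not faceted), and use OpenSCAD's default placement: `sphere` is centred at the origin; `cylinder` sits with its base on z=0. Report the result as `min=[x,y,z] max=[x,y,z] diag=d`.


A = translate([12.1, -12.7, -15]) cylinder(h=4.6, r=6) → bbox [6.1,-18.7,-15] .. [18.1,-6.7,-10.4]
B = sphere(r=3.3) → bbox [-3.3,-3.3,-3.3] .. [3.3,3.3,3.3]
lo = A.lo+B.lo = [6.1-3.3, -18.7-3.3, -15-3.3] = [2.800,-22.000,-18.300]
hi = A.hi+B.hi = [18.1+3.3, -6.7+3.3, -10.4+3.3] = [21.400,-3.400,-7.100]
diag = √(18.6²+18.6²+11.2²) = √817.36 = 28.590

min=[2.800,-22.000,-18.300] max=[21.400,-3.400,-7.100] diag=28.590


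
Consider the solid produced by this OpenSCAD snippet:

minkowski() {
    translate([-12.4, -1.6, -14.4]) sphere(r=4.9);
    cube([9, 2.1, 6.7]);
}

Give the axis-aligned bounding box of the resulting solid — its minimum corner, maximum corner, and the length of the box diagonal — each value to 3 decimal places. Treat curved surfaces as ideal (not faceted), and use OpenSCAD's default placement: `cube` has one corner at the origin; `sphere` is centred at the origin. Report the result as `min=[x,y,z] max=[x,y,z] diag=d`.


A = translate([-12.4, -1.6, -14.4]) sphere(r=4.9) → bbox [-17.3,-6.5,-19.3] .. [-7.5,3.3,-9.5]
B = cube([9, 2.1, 6.7]) → bbox [0,0,0] .. [9,2.1,6.7]
lo = A.lo+B.lo = [-17.3+0, -6.5+0, -19.3+0] = [-17.300,-6.500,-19.300]
hi = A.hi+B.hi = [-7.5+9, 3.3+2.1, -9.5+6.7] = [1.500,5.400,-2.800]
diag = √(18.8²+11.9²+16.5²) = √767.3 = 27.700

min=[-17.300,-6.500,-19.300] max=[1.500,5.400,-2.800] diag=27.700


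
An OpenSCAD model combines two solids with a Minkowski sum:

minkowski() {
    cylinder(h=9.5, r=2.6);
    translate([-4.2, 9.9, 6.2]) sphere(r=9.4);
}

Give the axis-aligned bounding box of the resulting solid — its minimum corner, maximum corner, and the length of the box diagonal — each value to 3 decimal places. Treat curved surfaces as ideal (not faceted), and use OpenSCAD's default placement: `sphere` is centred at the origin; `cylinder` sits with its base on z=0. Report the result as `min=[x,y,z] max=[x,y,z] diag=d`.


A = translate([-4.2, 9.9, 6.2]) sphere(r=9.4) → bbox [-13.6,0.5,-3.2] .. [5.2,19.3,15.6]
B = cylinder(h=9.5, r=2.6) → bbox [-2.6,-2.6,0] .. [2.6,2.6,9.5]
lo = A.lo+B.lo = [-13.6-2.6, 0.5-2.6, -3.2+0] = [-16.200,-2.100,-3.200]
hi = A.hi+B.hi = [5.2+2.6, 19.3+2.6, 15.6+9.5] = [7.800,21.900,25.100]
diag = √(24²+24²+28.3²) = √1952.89 = 44.192

min=[-16.200,-2.100,-3.200] max=[7.800,21.900,25.100] diag=44.192


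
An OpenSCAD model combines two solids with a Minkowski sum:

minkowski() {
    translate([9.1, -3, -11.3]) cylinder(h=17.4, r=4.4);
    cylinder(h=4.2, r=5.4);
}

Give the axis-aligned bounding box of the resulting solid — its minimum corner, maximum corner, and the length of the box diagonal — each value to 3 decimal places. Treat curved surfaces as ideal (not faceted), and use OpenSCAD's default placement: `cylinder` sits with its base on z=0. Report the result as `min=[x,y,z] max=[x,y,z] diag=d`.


min=[-0.700,-12.800,-11.300] max=[18.900,6.800,10.300] diag=35.141

A = translate([9.1, -3, -11.3]) cylinder(h=17.4, r=4.4) → bbox [4.7,-7.4,-11.3] .. [13.5,1.4,6.1]
B = cylinder(h=4.2, r=5.4) → bbox [-5.4,-5.4,0] .. [5.4,5.4,4.2]
lo = A.lo+B.lo = [4.7-5.4, -7.4-5.4, -11.3+0] = [-0.700,-12.800,-11.300]
hi = A.hi+B.hi = [13.5+5.4, 1.4+5.4, 6.1+4.2] = [18.900,6.800,10.300]
diag = √(19.6²+19.6²+21.6²) = √1234.88 = 35.141


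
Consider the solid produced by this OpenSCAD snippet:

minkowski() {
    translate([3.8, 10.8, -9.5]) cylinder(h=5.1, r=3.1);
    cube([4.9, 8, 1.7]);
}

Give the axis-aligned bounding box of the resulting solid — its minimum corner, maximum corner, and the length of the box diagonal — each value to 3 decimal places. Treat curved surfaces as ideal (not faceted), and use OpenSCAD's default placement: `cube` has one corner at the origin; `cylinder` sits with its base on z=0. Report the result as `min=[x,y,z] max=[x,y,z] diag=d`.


min=[0.700,7.700,-9.500] max=[11.800,21.900,-2.700] diag=19.264

A = translate([3.8, 10.8, -9.5]) cylinder(h=5.1, r=3.1) → bbox [0.7,7.7,-9.5] .. [6.9,13.9,-4.4]
B = cube([4.9, 8, 1.7]) → bbox [0,0,0] .. [4.9,8,1.7]
lo = A.lo+B.lo = [0.7+0, 7.7+0, -9.5+0] = [0.700,7.700,-9.500]
hi = A.hi+B.hi = [6.9+4.9, 13.9+8, -4.4+1.7] = [11.800,21.900,-2.700]
diag = √(11.1²+14.2²+6.8²) = √371.09 = 19.264


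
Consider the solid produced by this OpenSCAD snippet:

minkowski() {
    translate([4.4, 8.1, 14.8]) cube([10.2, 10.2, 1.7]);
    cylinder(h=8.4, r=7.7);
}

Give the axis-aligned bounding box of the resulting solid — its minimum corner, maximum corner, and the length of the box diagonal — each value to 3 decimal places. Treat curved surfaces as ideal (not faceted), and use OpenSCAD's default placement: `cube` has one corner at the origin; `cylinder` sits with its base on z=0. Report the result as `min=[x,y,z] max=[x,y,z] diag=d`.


A = translate([4.4, 8.1, 14.8]) cube([10.2, 10.2, 1.7]) → bbox [4.4,8.1,14.8] .. [14.6,18.3,16.5]
B = cylinder(h=8.4, r=7.7) → bbox [-7.7,-7.7,0] .. [7.7,7.7,8.4]
lo = A.lo+B.lo = [4.4-7.7, 8.1-7.7, 14.8+0] = [-3.300,0.400,14.800]
hi = A.hi+B.hi = [14.6+7.7, 18.3+7.7, 16.5+8.4] = [22.300,26.000,24.900]
diag = √(25.6²+25.6²+10.1²) = √1412.73 = 37.586

min=[-3.300,0.400,14.800] max=[22.300,26.000,24.900] diag=37.586


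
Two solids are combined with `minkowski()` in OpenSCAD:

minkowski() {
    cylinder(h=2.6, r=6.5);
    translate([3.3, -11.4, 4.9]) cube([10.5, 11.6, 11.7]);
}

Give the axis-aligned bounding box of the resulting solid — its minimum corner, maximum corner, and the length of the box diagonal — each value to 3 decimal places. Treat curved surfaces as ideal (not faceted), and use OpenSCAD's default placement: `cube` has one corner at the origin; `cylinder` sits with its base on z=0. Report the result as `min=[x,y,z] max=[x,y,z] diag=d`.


A = translate([3.3, -11.4, 4.9]) cube([10.5, 11.6, 11.7]) → bbox [3.3,-11.4,4.9] .. [13.8,0.2,16.6]
B = cylinder(h=2.6, r=6.5) → bbox [-6.5,-6.5,0] .. [6.5,6.5,2.6]
lo = A.lo+B.lo = [3.3-6.5, -11.4-6.5, 4.9+0] = [-3.200,-17.900,4.900]
hi = A.hi+B.hi = [13.8+6.5, 0.2+6.5, 16.6+2.6] = [20.300,6.700,19.200]
diag = √(23.5²+24.6²+14.3²) = √1361.9 = 36.904

min=[-3.200,-17.900,4.900] max=[20.300,6.700,19.200] diag=36.904


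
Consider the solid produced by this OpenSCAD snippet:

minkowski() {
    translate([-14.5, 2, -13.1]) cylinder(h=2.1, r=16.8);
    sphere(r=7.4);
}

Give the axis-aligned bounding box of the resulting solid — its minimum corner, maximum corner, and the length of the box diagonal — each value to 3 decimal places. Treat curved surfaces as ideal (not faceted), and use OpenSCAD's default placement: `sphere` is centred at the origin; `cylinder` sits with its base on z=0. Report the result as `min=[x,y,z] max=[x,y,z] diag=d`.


min=[-38.700,-22.200,-20.500] max=[9.700,26.200,-3.600] diag=70.503

A = translate([-14.5, 2, -13.1]) cylinder(h=2.1, r=16.8) → bbox [-31.3,-14.8,-13.1] .. [2.3,18.8,-11]
B = sphere(r=7.4) → bbox [-7.4,-7.4,-7.4] .. [7.4,7.4,7.4]
lo = A.lo+B.lo = [-31.3-7.4, -14.8-7.4, -13.1-7.4] = [-38.700,-22.200,-20.500]
hi = A.hi+B.hi = [2.3+7.4, 18.8+7.4, -11+7.4] = [9.700,26.200,-3.600]
diag = √(48.4²+48.4²+16.9²) = √4970.73 = 70.503


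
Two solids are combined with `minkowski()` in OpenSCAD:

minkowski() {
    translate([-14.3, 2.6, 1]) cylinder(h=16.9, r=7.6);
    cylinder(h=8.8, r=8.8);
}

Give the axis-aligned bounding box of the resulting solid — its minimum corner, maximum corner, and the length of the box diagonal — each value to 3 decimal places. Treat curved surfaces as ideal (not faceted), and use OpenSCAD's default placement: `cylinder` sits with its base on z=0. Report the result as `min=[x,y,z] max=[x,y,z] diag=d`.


A = translate([-14.3, 2.6, 1]) cylinder(h=16.9, r=7.6) → bbox [-21.9,-5,1] .. [-6.7,10.2,17.9]
B = cylinder(h=8.8, r=8.8) → bbox [-8.8,-8.8,0] .. [8.8,8.8,8.8]
lo = A.lo+B.lo = [-21.9-8.8, -5-8.8, 1+0] = [-30.700,-13.800,1.000]
hi = A.hi+B.hi = [-6.7+8.8, 10.2+8.8, 17.9+8.8] = [2.100,19.000,26.700]
diag = √(32.8²+32.8²+25.7²) = √2812.17 = 53.030

min=[-30.700,-13.800,1.000] max=[2.100,19.000,26.700] diag=53.030


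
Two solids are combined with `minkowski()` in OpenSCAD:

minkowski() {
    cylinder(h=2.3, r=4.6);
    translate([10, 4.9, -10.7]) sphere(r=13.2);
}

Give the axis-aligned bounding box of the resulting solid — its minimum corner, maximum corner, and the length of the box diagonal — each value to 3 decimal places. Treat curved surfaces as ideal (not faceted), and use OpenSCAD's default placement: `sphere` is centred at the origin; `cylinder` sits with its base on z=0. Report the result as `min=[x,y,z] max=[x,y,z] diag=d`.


A = translate([10, 4.9, -10.7]) sphere(r=13.2) → bbox [-3.2,-8.3,-23.9] .. [23.2,18.1,2.5]
B = cylinder(h=2.3, r=4.6) → bbox [-4.6,-4.6,0] .. [4.6,4.6,2.3]
lo = A.lo+B.lo = [-3.2-4.6, -8.3-4.6, -23.9+0] = [-7.800,-12.900,-23.900]
hi = A.hi+B.hi = [23.2+4.6, 18.1+4.6, 2.5+2.3] = [27.800,22.700,4.800]
diag = √(35.6²+35.6²+28.7²) = √3358.41 = 57.952

min=[-7.800,-12.900,-23.900] max=[27.800,22.700,4.800] diag=57.952


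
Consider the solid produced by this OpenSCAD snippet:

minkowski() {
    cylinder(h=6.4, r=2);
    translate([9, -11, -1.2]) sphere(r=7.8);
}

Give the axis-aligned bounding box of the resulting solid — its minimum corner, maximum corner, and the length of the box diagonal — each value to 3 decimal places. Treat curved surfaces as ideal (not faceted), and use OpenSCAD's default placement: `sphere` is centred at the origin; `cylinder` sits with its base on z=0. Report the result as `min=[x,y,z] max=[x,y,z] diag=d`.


A = translate([9, -11, -1.2]) sphere(r=7.8) → bbox [1.2,-18.8,-9] .. [16.8,-3.2,6.6]
B = cylinder(h=6.4, r=2) → bbox [-2,-2,0] .. [2,2,6.4]
lo = A.lo+B.lo = [1.2-2, -18.8-2, -9+0] = [-0.800,-20.800,-9.000]
hi = A.hi+B.hi = [16.8+2, -3.2+2, 6.6+6.4] = [18.800,-1.200,13.000]
diag = √(19.6²+19.6²+22²) = √1252.32 = 35.388

min=[-0.800,-20.800,-9.000] max=[18.800,-1.200,13.000] diag=35.388


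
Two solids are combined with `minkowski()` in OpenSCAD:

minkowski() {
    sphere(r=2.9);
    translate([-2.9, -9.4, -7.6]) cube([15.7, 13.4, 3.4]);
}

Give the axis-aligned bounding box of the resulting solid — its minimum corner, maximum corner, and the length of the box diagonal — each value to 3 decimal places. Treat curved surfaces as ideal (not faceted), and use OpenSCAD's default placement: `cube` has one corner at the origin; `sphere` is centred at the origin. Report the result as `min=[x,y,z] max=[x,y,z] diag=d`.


A = translate([-2.9, -9.4, -7.6]) cube([15.7, 13.4, 3.4]) → bbox [-2.9,-9.4,-7.6] .. [12.8,4,-4.2]
B = sphere(r=2.9) → bbox [-2.9,-2.9,-2.9] .. [2.9,2.9,2.9]
lo = A.lo+B.lo = [-2.9-2.9, -9.4-2.9, -7.6-2.9] = [-5.800,-12.300,-10.500]
hi = A.hi+B.hi = [12.8+2.9, 4+2.9, -4.2+2.9] = [15.700,6.900,-1.300]
diag = √(21.5²+19.2²+9.2²) = √915.53 = 30.258

min=[-5.800,-12.300,-10.500] max=[15.700,6.900,-1.300] diag=30.258


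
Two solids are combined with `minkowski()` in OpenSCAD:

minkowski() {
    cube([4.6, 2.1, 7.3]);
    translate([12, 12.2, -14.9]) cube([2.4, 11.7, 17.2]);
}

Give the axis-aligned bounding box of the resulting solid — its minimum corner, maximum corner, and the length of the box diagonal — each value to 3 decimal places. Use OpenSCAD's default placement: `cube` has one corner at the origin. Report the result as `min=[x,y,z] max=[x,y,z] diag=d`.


min=[12.000,12.200,-14.900] max=[19.000,26.000,9.600] diag=28.977

A = translate([12, 12.2, -14.9]) cube([2.4, 11.7, 17.2]) → bbox [12,12.2,-14.9] .. [14.4,23.9,2.3]
B = cube([4.6, 2.1, 7.3]) → bbox [0,0,0] .. [4.6,2.1,7.3]
lo = A.lo+B.lo = [12+0, 12.2+0, -14.9+0] = [12.000,12.200,-14.900]
hi = A.hi+B.hi = [14.4+4.6, 23.9+2.1, 2.3+7.3] = [19.000,26.000,9.600]
diag = √(7²+13.8²+24.5²) = √839.69 = 28.977


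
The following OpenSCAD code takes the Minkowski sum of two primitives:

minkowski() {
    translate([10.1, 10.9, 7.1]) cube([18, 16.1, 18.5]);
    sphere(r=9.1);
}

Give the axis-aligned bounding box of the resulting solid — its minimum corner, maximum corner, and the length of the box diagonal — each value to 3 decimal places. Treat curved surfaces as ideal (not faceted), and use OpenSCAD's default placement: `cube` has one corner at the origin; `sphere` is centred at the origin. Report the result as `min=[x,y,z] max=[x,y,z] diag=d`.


A = translate([10.1, 10.9, 7.1]) cube([18, 16.1, 18.5]) → bbox [10.1,10.9,7.1] .. [28.1,27,25.6]
B = sphere(r=9.1) → bbox [-9.1,-9.1,-9.1] .. [9.1,9.1,9.1]
lo = A.lo+B.lo = [10.1-9.1, 10.9-9.1, 7.1-9.1] = [1.000,1.800,-2.000]
hi = A.hi+B.hi = [28.1+9.1, 27+9.1, 25.6+9.1] = [37.200,36.100,34.700]
diag = √(36.2²+34.3²+36.7²) = √3833.82 = 61.918

min=[1.000,1.800,-2.000] max=[37.200,36.100,34.700] diag=61.918


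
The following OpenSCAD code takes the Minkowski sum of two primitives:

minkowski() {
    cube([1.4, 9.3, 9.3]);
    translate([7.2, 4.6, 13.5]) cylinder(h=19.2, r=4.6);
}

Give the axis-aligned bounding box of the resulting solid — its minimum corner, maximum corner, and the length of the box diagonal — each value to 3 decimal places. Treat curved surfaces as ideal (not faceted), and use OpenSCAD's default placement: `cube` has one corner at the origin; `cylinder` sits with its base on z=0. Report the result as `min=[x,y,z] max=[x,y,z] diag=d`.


A = translate([7.2, 4.6, 13.5]) cylinder(h=19.2, r=4.6) → bbox [2.6,0,13.5] .. [11.8,9.2,32.7]
B = cube([1.4, 9.3, 9.3]) → bbox [0,0,0] .. [1.4,9.3,9.3]
lo = A.lo+B.lo = [2.6+0, 0+0, 13.5+0] = [2.600,0.000,13.500]
hi = A.hi+B.hi = [11.8+1.4, 9.2+9.3, 32.7+9.3] = [13.200,18.500,42.000]
diag = √(10.6²+18.5²+28.5²) = √1266.86 = 35.593

min=[2.600,0.000,13.500] max=[13.200,18.500,42.000] diag=35.593


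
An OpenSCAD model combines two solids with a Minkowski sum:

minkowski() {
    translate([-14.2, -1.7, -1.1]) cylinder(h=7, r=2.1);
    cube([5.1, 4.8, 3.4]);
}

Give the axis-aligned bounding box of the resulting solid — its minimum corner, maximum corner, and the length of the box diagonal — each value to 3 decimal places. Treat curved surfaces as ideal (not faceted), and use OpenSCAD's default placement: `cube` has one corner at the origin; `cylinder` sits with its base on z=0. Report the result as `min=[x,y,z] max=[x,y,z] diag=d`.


A = translate([-14.2, -1.7, -1.1]) cylinder(h=7, r=2.1) → bbox [-16.3,-3.8,-1.1] .. [-12.1,0.4,5.9]
B = cube([5.1, 4.8, 3.4]) → bbox [0,0,0] .. [5.1,4.8,3.4]
lo = A.lo+B.lo = [-16.3+0, -3.8+0, -1.1+0] = [-16.300,-3.800,-1.100]
hi = A.hi+B.hi = [-12.1+5.1, 0.4+4.8, 5.9+3.4] = [-7.000,5.200,9.300]
diag = √(9.3²+9²+10.4²) = √275.65 = 16.603

min=[-16.300,-3.800,-1.100] max=[-7.000,5.200,9.300] diag=16.603


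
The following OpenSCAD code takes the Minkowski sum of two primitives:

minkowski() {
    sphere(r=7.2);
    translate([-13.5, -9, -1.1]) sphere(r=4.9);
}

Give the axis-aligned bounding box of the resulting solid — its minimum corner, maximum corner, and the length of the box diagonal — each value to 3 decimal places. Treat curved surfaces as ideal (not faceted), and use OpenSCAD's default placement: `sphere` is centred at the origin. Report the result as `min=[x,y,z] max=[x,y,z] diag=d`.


min=[-25.600,-21.100,-13.200] max=[-1.400,3.100,11.000] diag=41.916

A = translate([-13.5, -9, -1.1]) sphere(r=4.9) → bbox [-18.4,-13.9,-6] .. [-8.6,-4.1,3.8]
B = sphere(r=7.2) → bbox [-7.2,-7.2,-7.2] .. [7.2,7.2,7.2]
lo = A.lo+B.lo = [-18.4-7.2, -13.9-7.2, -6-7.2] = [-25.600,-21.100,-13.200]
hi = A.hi+B.hi = [-8.6+7.2, -4.1+7.2, 3.8+7.2] = [-1.400,3.100,11.000]
diag = √(24.2²+24.2²+24.2²) = √1756.92 = 41.916


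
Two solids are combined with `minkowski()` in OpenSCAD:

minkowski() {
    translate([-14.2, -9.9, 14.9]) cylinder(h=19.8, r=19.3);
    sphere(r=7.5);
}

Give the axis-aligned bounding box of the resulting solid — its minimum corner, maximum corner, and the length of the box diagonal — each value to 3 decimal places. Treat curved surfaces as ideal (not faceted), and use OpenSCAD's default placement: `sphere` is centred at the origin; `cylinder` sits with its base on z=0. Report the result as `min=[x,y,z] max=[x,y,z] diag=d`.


min=[-41.000,-36.700,7.400] max=[12.600,16.900,42.200] diag=83.408

A = translate([-14.2, -9.9, 14.9]) cylinder(h=19.8, r=19.3) → bbox [-33.5,-29.2,14.9] .. [5.1,9.4,34.7]
B = sphere(r=7.5) → bbox [-7.5,-7.5,-7.5] .. [7.5,7.5,7.5]
lo = A.lo+B.lo = [-33.5-7.5, -29.2-7.5, 14.9-7.5] = [-41.000,-36.700,7.400]
hi = A.hi+B.hi = [5.1+7.5, 9.4+7.5, 34.7+7.5] = [12.600,16.900,42.200]
diag = √(53.6²+53.6²+34.8²) = √6956.96 = 83.408


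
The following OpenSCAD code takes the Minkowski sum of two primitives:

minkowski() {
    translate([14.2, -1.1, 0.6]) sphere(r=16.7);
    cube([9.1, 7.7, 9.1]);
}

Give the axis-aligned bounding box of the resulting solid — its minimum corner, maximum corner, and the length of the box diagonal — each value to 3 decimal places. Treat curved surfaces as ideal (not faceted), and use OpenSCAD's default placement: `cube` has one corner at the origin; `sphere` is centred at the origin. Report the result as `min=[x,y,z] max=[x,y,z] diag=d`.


min=[-2.500,-17.800,-16.100] max=[40.000,23.300,26.400] diag=72.813

A = translate([14.2, -1.1, 0.6]) sphere(r=16.7) → bbox [-2.5,-17.8,-16.1] .. [30.9,15.6,17.3]
B = cube([9.1, 7.7, 9.1]) → bbox [0,0,0] .. [9.1,7.7,9.1]
lo = A.lo+B.lo = [-2.5+0, -17.8+0, -16.1+0] = [-2.500,-17.800,-16.100]
hi = A.hi+B.hi = [30.9+9.1, 15.6+7.7, 17.3+9.1] = [40.000,23.300,26.400]
diag = √(42.5²+41.1²+42.5²) = √5301.71 = 72.813


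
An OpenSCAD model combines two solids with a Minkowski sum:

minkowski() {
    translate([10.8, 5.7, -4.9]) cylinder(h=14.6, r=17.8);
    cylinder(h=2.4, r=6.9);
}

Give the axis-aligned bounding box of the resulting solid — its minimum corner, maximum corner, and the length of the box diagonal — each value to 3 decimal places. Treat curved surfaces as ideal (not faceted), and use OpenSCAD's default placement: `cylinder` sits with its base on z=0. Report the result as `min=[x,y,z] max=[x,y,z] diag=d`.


A = translate([10.8, 5.7, -4.9]) cylinder(h=14.6, r=17.8) → bbox [-7,-12.1,-4.9] .. [28.6,23.5,9.7]
B = cylinder(h=2.4, r=6.9) → bbox [-6.9,-6.9,0] .. [6.9,6.9,2.4]
lo = A.lo+B.lo = [-7-6.9, -12.1-6.9, -4.9+0] = [-13.900,-19.000,-4.900]
hi = A.hi+B.hi = [28.6+6.9, 23.5+6.9, 9.7+2.4] = [35.500,30.400,12.100]
diag = √(49.4²+49.4²+17²) = √5169.72 = 71.901

min=[-13.900,-19.000,-4.900] max=[35.500,30.400,12.100] diag=71.901


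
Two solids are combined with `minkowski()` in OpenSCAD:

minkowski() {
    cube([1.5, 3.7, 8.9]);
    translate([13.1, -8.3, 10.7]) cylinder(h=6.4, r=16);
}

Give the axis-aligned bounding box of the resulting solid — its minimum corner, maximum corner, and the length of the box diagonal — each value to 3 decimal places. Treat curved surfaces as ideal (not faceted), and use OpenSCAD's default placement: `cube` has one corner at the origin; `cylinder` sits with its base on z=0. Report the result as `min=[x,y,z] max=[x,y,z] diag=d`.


A = translate([13.1, -8.3, 10.7]) cylinder(h=6.4, r=16) → bbox [-2.9,-24.3,10.7] .. [29.1,7.7,17.1]
B = cube([1.5, 3.7, 8.9]) → bbox [0,0,0] .. [1.5,3.7,8.9]
lo = A.lo+B.lo = [-2.9+0, -24.3+0, 10.7+0] = [-2.900,-24.300,10.700]
hi = A.hi+B.hi = [29.1+1.5, 7.7+3.7, 17.1+8.9] = [30.600,11.400,26.000]
diag = √(33.5²+35.7²+15.3²) = √2630.83 = 51.292

min=[-2.900,-24.300,10.700] max=[30.600,11.400,26.000] diag=51.292


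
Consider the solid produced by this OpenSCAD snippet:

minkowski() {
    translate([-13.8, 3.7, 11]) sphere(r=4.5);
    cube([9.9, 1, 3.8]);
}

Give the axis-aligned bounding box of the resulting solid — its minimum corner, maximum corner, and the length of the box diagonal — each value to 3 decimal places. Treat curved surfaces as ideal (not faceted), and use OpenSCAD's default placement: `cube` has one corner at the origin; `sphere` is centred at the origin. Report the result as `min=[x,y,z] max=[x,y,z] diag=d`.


min=[-18.300,-0.800,6.500] max=[0.600,9.200,19.300] diag=24.921

A = translate([-13.8, 3.7, 11]) sphere(r=4.5) → bbox [-18.3,-0.8,6.5] .. [-9.3,8.2,15.5]
B = cube([9.9, 1, 3.8]) → bbox [0,0,0] .. [9.9,1,3.8]
lo = A.lo+B.lo = [-18.3+0, -0.8+0, 6.5+0] = [-18.300,-0.800,6.500]
hi = A.hi+B.hi = [-9.3+9.9, 8.2+1, 15.5+3.8] = [0.600,9.200,19.300]
diag = √(18.9²+10²+12.8²) = √621.05 = 24.921


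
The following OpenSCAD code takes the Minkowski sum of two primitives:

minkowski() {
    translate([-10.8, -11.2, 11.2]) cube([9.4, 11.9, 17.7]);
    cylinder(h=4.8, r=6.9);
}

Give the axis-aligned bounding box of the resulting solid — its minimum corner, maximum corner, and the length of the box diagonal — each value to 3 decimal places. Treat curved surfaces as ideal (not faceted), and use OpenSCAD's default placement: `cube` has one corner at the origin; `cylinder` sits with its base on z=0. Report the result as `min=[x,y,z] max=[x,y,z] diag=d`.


A = translate([-10.8, -11.2, 11.2]) cube([9.4, 11.9, 17.7]) → bbox [-10.8,-11.2,11.2] .. [-1.4,0.7,28.9]
B = cylinder(h=4.8, r=6.9) → bbox [-6.9,-6.9,0] .. [6.9,6.9,4.8]
lo = A.lo+B.lo = [-10.8-6.9, -11.2-6.9, 11.2+0] = [-17.700,-18.100,11.200]
hi = A.hi+B.hi = [-1.4+6.9, 0.7+6.9, 28.9+4.8] = [5.500,7.600,33.700]
diag = √(23.2²+25.7²+22.5²) = √1704.98 = 41.291

min=[-17.700,-18.100,11.200] max=[5.500,7.600,33.700] diag=41.291


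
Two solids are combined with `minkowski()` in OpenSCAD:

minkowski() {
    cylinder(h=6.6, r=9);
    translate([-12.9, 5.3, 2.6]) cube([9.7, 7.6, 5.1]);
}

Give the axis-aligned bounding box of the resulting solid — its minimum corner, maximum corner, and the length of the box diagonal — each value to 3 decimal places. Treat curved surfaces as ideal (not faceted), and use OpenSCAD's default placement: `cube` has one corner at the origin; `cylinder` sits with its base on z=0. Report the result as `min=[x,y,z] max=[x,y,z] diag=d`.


A = translate([-12.9, 5.3, 2.6]) cube([9.7, 7.6, 5.1]) → bbox [-12.9,5.3,2.6] .. [-3.2,12.9,7.7]
B = cylinder(h=6.6, r=9) → bbox [-9,-9,0] .. [9,9,6.6]
lo = A.lo+B.lo = [-12.9-9, 5.3-9, 2.6+0] = [-21.900,-3.700,2.600]
hi = A.hi+B.hi = [-3.2+9, 12.9+9, 7.7+6.6] = [5.800,21.900,14.300]
diag = √(27.7²+25.6²+11.7²) = √1559.54 = 39.491

min=[-21.900,-3.700,2.600] max=[5.800,21.900,14.300] diag=39.491


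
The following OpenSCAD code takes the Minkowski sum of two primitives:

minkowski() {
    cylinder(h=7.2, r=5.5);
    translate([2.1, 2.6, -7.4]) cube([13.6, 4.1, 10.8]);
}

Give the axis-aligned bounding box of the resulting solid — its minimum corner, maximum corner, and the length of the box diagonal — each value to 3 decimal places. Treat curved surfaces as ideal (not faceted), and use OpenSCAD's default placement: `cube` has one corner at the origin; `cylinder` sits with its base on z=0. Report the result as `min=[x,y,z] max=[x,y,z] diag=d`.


A = translate([2.1, 2.6, -7.4]) cube([13.6, 4.1, 10.8]) → bbox [2.1,2.6,-7.4] .. [15.7,6.7,3.4]
B = cylinder(h=7.2, r=5.5) → bbox [-5.5,-5.5,0] .. [5.5,5.5,7.2]
lo = A.lo+B.lo = [2.1-5.5, 2.6-5.5, -7.4+0] = [-3.400,-2.900,-7.400]
hi = A.hi+B.hi = [15.7+5.5, 6.7+5.5, 3.4+7.2] = [21.200,12.200,10.600]
diag = √(24.6²+15.1²+18²) = √1157.17 = 34.017

min=[-3.400,-2.900,-7.400] max=[21.200,12.200,10.600] diag=34.017


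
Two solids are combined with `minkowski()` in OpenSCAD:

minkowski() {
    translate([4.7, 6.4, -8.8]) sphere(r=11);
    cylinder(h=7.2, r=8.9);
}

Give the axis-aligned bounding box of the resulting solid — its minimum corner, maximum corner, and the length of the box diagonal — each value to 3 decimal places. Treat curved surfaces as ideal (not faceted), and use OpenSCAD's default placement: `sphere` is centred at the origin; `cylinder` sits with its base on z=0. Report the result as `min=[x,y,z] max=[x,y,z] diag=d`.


A = translate([4.7, 6.4, -8.8]) sphere(r=11) → bbox [-6.3,-4.6,-19.8] .. [15.7,17.4,2.2]
B = cylinder(h=7.2, r=8.9) → bbox [-8.9,-8.9,0] .. [8.9,8.9,7.2]
lo = A.lo+B.lo = [-6.3-8.9, -4.6-8.9, -19.8+0] = [-15.200,-13.500,-19.800]
hi = A.hi+B.hi = [15.7+8.9, 17.4+8.9, 2.2+7.2] = [24.600,26.300,9.400]
diag = √(39.8²+39.8²+29.2²) = √4020.72 = 63.409

min=[-15.200,-13.500,-19.800] max=[24.600,26.300,9.400] diag=63.409


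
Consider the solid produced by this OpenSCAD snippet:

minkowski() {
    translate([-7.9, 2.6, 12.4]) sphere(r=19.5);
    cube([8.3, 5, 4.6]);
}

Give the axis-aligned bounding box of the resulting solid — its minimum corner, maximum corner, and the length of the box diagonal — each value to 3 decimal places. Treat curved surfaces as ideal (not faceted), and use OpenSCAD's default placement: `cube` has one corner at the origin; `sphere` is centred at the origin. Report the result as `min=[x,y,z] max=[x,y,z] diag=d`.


A = translate([-7.9, 2.6, 12.4]) sphere(r=19.5) → bbox [-27.4,-16.9,-7.1] .. [11.6,22.1,31.9]
B = cube([8.3, 5, 4.6]) → bbox [0,0,0] .. [8.3,5,4.6]
lo = A.lo+B.lo = [-27.4+0, -16.9+0, -7.1+0] = [-27.400,-16.900,-7.100]
hi = A.hi+B.hi = [11.6+8.3, 22.1+5, 31.9+4.6] = [19.900,27.100,36.500]
diag = √(47.3²+44²+43.6²) = √6074.25 = 77.937

min=[-27.400,-16.900,-7.100] max=[19.900,27.100,36.500] diag=77.937


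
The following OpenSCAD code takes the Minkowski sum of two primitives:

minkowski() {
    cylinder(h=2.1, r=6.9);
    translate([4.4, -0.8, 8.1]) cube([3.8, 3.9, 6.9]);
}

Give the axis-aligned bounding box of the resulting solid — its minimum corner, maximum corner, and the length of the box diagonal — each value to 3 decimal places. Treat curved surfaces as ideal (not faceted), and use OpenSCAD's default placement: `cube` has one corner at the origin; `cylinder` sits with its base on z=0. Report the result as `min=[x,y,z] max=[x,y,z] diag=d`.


A = translate([4.4, -0.8, 8.1]) cube([3.8, 3.9, 6.9]) → bbox [4.4,-0.8,8.1] .. [8.2,3.1,15]
B = cylinder(h=2.1, r=6.9) → bbox [-6.9,-6.9,0] .. [6.9,6.9,2.1]
lo = A.lo+B.lo = [4.4-6.9, -0.8-6.9, 8.1+0] = [-2.500,-7.700,8.100]
hi = A.hi+B.hi = [8.2+6.9, 3.1+6.9, 15+2.1] = [15.100,10.000,17.100]
diag = √(17.6²+17.7²+9²) = √704.05 = 26.534

min=[-2.500,-7.700,8.100] max=[15.100,10.000,17.100] diag=26.534


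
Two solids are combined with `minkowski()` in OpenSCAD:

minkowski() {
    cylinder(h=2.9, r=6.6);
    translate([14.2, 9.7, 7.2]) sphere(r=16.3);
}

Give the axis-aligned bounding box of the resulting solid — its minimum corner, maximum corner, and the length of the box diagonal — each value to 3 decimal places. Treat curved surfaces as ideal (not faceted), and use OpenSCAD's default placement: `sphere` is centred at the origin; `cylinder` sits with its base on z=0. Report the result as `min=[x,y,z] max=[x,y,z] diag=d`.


min=[-8.700,-13.200,-9.100] max=[37.100,32.600,26.400] diag=73.862

A = translate([14.2, 9.7, 7.2]) sphere(r=16.3) → bbox [-2.1,-6.6,-9.1] .. [30.5,26,23.5]
B = cylinder(h=2.9, r=6.6) → bbox [-6.6,-6.6,0] .. [6.6,6.6,2.9]
lo = A.lo+B.lo = [-2.1-6.6, -6.6-6.6, -9.1+0] = [-8.700,-13.200,-9.100]
hi = A.hi+B.hi = [30.5+6.6, 26+6.6, 23.5+2.9] = [37.100,32.600,26.400]
diag = √(45.8²+45.8²+35.5²) = √5455.53 = 73.862


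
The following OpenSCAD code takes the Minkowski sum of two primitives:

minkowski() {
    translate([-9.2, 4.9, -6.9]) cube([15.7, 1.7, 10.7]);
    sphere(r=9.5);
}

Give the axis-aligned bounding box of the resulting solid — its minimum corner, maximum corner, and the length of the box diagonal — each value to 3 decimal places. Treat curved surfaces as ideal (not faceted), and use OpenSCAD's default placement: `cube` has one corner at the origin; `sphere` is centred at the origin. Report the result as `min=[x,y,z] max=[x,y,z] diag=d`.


min=[-18.700,-4.600,-16.400] max=[16.000,16.100,13.300] diag=50.146

A = translate([-9.2, 4.9, -6.9]) cube([15.7, 1.7, 10.7]) → bbox [-9.2,4.9,-6.9] .. [6.5,6.6,3.8]
B = sphere(r=9.5) → bbox [-9.5,-9.5,-9.5] .. [9.5,9.5,9.5]
lo = A.lo+B.lo = [-9.2-9.5, 4.9-9.5, -6.9-9.5] = [-18.700,-4.600,-16.400]
hi = A.hi+B.hi = [6.5+9.5, 6.6+9.5, 3.8+9.5] = [16.000,16.100,13.300]
diag = √(34.7²+20.7²+29.7²) = √2514.67 = 50.146


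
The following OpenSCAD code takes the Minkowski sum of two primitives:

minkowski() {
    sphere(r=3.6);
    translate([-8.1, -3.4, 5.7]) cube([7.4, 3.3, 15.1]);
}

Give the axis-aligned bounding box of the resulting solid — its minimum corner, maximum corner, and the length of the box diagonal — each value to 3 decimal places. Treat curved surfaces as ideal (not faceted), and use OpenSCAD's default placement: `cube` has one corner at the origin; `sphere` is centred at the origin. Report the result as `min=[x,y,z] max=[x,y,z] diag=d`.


min=[-11.700,-7.000,2.100] max=[2.900,3.500,24.400] diag=28.648

A = translate([-8.1, -3.4, 5.7]) cube([7.4, 3.3, 15.1]) → bbox [-8.1,-3.4,5.7] .. [-0.7,-0.1,20.8]
B = sphere(r=3.6) → bbox [-3.6,-3.6,-3.6] .. [3.6,3.6,3.6]
lo = A.lo+B.lo = [-8.1-3.6, -3.4-3.6, 5.7-3.6] = [-11.700,-7.000,2.100]
hi = A.hi+B.hi = [-0.7+3.6, -0.1+3.6, 20.8+3.6] = [2.900,3.500,24.400]
diag = √(14.6²+10.5²+22.3²) = √820.7 = 28.648
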